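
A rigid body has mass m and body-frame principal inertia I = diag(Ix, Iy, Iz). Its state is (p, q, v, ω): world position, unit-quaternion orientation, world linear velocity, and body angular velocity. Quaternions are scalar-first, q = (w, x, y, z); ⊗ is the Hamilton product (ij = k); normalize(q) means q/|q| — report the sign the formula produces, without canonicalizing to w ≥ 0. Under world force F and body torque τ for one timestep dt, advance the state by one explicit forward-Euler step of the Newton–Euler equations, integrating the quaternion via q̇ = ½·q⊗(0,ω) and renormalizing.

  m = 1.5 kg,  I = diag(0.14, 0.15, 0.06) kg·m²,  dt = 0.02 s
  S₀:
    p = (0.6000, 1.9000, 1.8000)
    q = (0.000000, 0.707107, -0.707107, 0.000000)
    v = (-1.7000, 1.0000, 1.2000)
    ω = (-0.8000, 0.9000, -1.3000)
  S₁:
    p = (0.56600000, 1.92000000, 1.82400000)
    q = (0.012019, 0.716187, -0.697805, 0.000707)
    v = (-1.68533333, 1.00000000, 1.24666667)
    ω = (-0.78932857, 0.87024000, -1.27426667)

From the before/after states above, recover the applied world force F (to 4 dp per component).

Δv = v₁−v₀ = (0.01466667, 0.00000000, 0.04666667)
m·(v₁−v₀)/dt = (1.1000, 0.0000, 3.5000)

F = (1.1000, 0.0000, 3.5000)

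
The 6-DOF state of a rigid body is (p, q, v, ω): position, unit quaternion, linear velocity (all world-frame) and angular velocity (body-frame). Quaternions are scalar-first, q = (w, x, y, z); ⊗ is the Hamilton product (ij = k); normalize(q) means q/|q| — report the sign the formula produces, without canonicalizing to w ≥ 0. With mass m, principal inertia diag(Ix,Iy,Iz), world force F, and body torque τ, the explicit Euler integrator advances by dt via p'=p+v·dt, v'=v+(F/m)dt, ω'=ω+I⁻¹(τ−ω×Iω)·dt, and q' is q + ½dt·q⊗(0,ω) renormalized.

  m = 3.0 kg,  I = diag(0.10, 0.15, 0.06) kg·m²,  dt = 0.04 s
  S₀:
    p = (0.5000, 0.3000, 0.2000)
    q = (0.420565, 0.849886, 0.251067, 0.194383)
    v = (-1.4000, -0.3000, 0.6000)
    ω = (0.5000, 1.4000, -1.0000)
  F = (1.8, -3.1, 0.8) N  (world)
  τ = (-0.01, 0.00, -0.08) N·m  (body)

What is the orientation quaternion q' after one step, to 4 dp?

q⊗(0,ω) = (-0.5820538, -0.3129207, 1.5358685, 0.6437419)
updated quaternion q' = (0.4087, 0.8431, 0.2816, 0.2071)

q' = (0.4087, 0.8431, 0.2816, 0.2071)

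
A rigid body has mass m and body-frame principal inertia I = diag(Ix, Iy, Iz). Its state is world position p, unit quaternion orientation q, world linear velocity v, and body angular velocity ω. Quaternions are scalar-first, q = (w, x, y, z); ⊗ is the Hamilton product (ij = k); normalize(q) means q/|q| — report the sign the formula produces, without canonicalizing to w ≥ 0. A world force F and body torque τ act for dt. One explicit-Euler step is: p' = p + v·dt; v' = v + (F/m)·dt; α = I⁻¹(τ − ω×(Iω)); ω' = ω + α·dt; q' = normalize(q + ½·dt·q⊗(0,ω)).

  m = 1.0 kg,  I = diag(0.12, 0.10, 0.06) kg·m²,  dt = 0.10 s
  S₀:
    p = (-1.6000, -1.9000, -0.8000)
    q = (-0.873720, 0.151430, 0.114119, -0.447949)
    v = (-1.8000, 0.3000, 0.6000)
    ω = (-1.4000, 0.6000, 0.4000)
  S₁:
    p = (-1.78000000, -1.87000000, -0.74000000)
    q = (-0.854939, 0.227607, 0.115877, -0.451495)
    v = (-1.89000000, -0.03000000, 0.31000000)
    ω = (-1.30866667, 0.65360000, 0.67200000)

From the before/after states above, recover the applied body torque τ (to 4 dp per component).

ω₁ − ω₀ = (0.09133333, 0.05360000, 0.27200000)
ω₀×(Iω₀) = (-0.0096, -0.0336, 0.0168)
applied torque τ = (0.1000, 0.0200, 0.1800)

τ = (0.1000, 0.0200, 0.1800)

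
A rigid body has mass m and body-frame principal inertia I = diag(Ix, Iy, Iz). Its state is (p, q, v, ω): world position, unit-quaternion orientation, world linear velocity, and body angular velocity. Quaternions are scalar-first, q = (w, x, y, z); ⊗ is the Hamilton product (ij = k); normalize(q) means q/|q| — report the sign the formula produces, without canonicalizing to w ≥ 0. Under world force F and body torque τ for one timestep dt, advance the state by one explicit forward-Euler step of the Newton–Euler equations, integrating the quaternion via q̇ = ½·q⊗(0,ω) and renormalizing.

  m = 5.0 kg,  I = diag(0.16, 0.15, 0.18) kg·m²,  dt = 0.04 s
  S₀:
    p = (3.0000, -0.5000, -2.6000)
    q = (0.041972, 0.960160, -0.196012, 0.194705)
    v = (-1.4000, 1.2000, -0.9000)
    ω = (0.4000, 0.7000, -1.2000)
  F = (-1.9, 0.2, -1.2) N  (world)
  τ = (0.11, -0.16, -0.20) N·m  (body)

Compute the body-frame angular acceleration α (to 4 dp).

α = (0.8450, -1.1307, -1.0956)

precession coupling ω×(Iω) = (-0.0252, 0.0096, -0.0028)
(τ − ω×Iω)/I = (0.8450, -1.1307, -1.0956)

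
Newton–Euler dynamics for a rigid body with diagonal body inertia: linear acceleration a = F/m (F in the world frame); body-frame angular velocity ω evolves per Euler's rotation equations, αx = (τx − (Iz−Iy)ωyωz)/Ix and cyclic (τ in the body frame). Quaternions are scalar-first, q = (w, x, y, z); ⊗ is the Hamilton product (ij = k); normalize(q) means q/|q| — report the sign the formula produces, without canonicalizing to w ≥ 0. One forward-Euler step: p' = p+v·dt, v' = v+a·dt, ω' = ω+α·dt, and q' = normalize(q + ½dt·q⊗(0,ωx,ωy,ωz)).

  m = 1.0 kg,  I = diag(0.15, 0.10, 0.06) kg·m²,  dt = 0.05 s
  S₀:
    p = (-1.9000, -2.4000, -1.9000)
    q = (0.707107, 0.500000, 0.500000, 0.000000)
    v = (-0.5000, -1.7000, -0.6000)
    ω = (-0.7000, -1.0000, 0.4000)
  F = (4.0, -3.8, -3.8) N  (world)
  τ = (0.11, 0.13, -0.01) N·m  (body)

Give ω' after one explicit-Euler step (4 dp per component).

ω' = (-0.6687, -0.9224, 0.4208)

ω×(Iω) gyroscopic = (0.0160, -0.0252, -0.0350)
angular accel α = (0.6267, 1.5520, 0.4167)
ω + α·dt = (-0.6687, -0.9224, 0.4208)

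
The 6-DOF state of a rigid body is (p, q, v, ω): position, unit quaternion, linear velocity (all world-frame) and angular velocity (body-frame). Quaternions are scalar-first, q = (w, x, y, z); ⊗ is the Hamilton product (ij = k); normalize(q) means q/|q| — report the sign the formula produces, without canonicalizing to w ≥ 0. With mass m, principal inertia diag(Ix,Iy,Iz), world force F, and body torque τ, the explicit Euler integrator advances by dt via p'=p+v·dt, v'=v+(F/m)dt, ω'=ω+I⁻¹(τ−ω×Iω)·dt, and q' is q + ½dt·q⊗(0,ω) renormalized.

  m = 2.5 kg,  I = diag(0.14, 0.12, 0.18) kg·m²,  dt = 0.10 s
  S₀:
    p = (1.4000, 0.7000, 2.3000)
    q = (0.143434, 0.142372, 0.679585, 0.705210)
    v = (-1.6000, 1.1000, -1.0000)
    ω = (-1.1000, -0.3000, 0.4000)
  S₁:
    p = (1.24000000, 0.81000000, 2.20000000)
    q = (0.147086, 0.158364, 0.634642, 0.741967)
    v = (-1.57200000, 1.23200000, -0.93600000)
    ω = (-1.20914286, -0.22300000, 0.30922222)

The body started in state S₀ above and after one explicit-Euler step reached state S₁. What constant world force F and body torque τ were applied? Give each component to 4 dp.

F = (0.7000, 3.3000, 1.6000)
τ = (-0.1600, 0.1100, -0.1700)

velocity change Δv = (0.02800000, 0.13200000, 0.06400000)
m·(v₁−v₀)/dt = (0.7000, 3.3000, 1.6000)
ω₁ − ω₀ = (-0.10914286, 0.07700000, -0.09077778)
precession coupling = (-0.0072, 0.0176, -0.0066)
applied torque τ = (-0.1600, 0.1100, -0.1700)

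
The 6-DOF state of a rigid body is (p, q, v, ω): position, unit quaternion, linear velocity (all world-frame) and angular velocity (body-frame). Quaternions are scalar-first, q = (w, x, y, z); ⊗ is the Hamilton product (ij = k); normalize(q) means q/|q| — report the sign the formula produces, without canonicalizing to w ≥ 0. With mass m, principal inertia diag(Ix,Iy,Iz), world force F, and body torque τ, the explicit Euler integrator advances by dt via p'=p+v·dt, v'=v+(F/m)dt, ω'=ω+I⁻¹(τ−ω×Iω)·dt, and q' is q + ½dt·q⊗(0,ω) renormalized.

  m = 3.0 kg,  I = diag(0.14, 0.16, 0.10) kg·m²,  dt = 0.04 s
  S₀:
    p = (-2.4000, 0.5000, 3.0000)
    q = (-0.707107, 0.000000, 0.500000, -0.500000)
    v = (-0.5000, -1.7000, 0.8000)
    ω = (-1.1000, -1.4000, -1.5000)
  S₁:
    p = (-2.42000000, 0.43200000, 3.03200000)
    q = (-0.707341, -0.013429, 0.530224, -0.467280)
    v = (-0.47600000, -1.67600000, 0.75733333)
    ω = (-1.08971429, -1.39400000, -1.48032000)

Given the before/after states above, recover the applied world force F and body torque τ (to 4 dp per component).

Δv = v₁−v₀ = (0.02400000, 0.02400000, -0.04266667)
m·(v₁−v₀)/dt = (1.8000, 1.8000, -3.2000)
rate change Δω = (0.01028571, 0.00600000, 0.01968000)
gyro term ω₀×Iω₀ = (-0.1260, 0.0660, 0.0308)
applied torque τ = (-0.0900, 0.0900, 0.0800)

F = (1.8000, 1.8000, -3.2000)
τ = (-0.0900, 0.0900, 0.0800)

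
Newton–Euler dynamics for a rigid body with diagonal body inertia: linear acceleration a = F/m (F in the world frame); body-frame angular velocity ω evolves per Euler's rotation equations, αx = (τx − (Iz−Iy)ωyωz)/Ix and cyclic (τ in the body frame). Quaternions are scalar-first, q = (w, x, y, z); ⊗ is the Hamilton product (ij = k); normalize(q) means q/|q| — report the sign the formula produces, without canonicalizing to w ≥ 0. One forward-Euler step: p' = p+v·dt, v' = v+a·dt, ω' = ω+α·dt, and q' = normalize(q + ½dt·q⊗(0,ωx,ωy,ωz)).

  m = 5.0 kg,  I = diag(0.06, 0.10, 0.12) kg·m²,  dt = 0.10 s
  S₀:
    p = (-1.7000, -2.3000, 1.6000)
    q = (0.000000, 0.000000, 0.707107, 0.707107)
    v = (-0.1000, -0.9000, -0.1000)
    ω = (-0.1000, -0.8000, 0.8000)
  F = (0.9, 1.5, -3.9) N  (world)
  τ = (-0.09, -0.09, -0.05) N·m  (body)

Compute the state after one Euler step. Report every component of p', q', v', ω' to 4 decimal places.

p' = (-1.7100, -2.3900, 1.5900)
q' = (0.0000, 0.0565, 0.7024, 0.7095)
v' = (-0.0820, -0.8700, -0.1780)
ω' = (-0.2287, -0.8948, 0.7557)

(τ − ω×Iω)/I = (-1.2867, -0.9480, -0.4433)
new body rate ω' = (-0.2287, -0.8948, 0.7557)
q⊗(0,ω) = (0.0000000, 1.1313712, -0.0707107, 0.0707107)
q' = normalize(q + ½dt·q⊗(0,ω)) = (0.0000, 0.0565, 0.7024, 0.7095)
a = F/m = (0.1800, 0.3000, -0.7800)
p + v·dt = (-1.7100, -2.3900, 1.5900)
v + (F/m)dt = (-0.0820, -0.8700, -0.1780)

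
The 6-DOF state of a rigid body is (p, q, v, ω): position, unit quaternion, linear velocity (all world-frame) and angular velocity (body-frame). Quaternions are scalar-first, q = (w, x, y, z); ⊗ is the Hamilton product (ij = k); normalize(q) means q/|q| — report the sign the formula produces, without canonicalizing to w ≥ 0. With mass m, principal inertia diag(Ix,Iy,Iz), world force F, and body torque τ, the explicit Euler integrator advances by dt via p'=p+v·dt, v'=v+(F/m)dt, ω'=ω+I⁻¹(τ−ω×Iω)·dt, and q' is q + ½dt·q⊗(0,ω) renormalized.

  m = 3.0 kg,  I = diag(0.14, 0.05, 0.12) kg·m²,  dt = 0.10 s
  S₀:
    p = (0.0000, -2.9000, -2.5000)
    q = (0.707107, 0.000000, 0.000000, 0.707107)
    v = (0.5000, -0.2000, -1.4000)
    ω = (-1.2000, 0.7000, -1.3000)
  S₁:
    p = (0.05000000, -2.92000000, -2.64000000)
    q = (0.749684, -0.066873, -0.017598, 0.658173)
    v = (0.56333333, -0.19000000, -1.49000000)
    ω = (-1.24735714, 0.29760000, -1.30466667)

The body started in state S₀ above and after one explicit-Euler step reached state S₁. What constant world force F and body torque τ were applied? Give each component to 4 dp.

F = (1.9000, 0.3000, -2.7000)
τ = (-0.1300, -0.1700, 0.0700)

ω₁ − ω₀ = (-0.04735714, -0.40240000, -0.00466667)
precession coupling = (-0.0637, 0.0312, 0.0756)
τ = I·(Δω/dt) + ω₀×(Iω₀) = (-0.1300, -0.1700, 0.0700)
Δv = v₁−v₀ = (0.06333333, 0.01000000, -0.09000000)
applied force F = (1.9000, 0.3000, -2.7000)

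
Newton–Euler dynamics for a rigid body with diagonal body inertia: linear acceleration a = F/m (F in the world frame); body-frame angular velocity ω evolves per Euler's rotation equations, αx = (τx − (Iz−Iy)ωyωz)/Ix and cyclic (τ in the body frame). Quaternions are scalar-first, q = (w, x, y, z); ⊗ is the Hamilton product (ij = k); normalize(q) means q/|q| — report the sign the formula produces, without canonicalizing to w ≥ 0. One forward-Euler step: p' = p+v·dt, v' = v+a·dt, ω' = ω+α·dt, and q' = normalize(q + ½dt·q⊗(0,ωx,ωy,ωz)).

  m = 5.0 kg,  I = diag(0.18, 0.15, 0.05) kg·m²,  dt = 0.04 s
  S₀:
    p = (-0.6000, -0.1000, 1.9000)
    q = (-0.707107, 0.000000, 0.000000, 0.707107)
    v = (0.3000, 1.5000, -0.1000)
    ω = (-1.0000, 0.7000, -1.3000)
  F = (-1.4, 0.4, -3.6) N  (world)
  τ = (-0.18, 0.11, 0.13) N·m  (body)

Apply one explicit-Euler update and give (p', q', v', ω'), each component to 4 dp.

gyro term ω×Iω = (0.0910, 0.1690, 0.0210)
(τ − ω×Iω)/I = (-1.5056, -0.3933, 2.1800)
new body rate ω' = (-1.0602, 0.6843, -1.2128)
2q̇ = q⊗(0,ω) = (0.9192391, 0.2121321, -1.2020819, 0.9192391)
q' = normalize(q + ½dt·q⊗(0,ω)) = (-0.6883, 0.0042, -0.0240, 0.7250)
new position p' = (-0.5880, -0.0400, 1.8960)
v + (F/m)dt = (0.2888, 1.5032, -0.1288)

p' = (-0.5880, -0.0400, 1.8960)
q' = (-0.6883, 0.0042, -0.0240, 0.7250)
v' = (0.2888, 1.5032, -0.1288)
ω' = (-1.0602, 0.6843, -1.2128)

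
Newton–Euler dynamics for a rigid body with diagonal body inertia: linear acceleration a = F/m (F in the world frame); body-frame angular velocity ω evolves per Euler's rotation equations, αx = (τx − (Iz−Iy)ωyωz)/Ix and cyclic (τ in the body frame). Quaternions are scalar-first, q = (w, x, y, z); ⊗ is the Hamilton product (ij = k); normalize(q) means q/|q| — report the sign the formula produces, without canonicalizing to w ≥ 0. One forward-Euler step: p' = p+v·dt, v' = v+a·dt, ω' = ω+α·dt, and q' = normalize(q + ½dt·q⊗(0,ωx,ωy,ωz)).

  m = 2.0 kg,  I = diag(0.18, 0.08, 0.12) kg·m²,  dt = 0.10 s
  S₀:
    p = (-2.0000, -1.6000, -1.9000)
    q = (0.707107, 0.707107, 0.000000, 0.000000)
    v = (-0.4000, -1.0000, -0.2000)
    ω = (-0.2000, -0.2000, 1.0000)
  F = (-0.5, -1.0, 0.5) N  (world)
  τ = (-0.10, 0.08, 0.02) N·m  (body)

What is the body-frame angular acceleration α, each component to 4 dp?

precession coupling ω×(Iω) = (-0.0080, -0.0120, -0.0040)
α = I⁻¹(τ − ω×Iω) = (-0.5111, 1.1500, 0.2000)

α = (-0.5111, 1.1500, 0.2000)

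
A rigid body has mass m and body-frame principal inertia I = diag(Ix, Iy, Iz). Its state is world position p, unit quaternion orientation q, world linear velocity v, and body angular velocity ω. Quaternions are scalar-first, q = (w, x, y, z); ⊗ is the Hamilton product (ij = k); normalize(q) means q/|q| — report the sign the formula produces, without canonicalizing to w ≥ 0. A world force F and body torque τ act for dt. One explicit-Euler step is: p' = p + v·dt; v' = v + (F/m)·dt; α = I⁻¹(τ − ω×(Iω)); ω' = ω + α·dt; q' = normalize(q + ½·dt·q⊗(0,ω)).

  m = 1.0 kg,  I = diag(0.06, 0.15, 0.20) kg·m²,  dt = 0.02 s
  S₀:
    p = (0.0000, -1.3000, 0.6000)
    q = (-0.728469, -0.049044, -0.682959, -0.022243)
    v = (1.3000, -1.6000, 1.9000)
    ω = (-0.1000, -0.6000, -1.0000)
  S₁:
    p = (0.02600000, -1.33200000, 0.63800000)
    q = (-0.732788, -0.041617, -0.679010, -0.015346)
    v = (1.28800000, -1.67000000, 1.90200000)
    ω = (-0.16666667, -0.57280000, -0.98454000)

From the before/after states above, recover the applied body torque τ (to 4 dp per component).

τ = (-0.1700, 0.1900, 0.1600)

Δω = ω₁−ω₀ = (-0.06666667, 0.02720000, 0.01546000)
I·α + gyro = (-0.1700, 0.1900, 0.1600)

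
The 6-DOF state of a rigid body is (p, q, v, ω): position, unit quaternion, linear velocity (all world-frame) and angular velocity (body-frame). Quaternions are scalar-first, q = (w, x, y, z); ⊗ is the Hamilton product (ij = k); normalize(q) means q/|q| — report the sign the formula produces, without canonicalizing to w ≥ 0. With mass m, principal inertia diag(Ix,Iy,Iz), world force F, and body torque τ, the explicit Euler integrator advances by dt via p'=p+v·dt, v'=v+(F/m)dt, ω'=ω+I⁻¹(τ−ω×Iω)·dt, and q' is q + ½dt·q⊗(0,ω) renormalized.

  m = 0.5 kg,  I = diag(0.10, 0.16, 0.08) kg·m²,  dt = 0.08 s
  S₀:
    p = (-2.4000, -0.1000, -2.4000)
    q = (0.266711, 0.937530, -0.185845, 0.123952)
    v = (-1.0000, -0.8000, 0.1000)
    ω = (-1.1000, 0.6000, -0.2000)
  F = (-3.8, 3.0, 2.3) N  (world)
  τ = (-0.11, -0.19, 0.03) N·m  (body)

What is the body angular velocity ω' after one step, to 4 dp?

ω×(Iω) gyroscopic = (0.0096, 0.0044, -0.0396)
α = I⁻¹(τ − ω×Iω) = (-1.1960, -1.2150, 0.8700)
ω + α·dt = (-1.1957, 0.5028, -0.1304)

ω' = (-1.1957, 0.5028, -0.1304)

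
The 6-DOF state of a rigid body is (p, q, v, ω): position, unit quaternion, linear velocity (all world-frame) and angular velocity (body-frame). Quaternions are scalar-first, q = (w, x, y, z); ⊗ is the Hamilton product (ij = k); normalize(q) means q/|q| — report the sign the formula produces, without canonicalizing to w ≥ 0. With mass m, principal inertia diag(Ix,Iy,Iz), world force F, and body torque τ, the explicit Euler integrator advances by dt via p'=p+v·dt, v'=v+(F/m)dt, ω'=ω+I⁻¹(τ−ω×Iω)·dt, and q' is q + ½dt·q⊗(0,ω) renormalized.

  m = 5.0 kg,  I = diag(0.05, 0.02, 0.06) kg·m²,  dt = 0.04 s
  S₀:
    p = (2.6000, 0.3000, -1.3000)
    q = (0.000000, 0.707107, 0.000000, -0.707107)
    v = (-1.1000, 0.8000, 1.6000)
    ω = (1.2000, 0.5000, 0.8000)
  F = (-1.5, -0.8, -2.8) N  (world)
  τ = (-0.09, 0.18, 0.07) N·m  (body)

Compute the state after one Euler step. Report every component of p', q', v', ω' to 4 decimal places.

a = (-0.3000, -0.1600, -0.5600)
p + v·dt = (2.5560, 0.3320, -1.2360)
new velocity v' = (-1.1120, 0.7936, 1.5776)
gyro term ω×Iω = (0.0160, -0.0096, -0.0180)
angular accel α = (-2.1200, 9.4800, 1.4667)
new body rate ω' = (1.1152, 0.8792, 0.8587)
Hamilton product q⊗(0,ω) = (-0.2828428, 0.3535535, -1.4142140, 0.3535535)
q + ½dt·q⊗(0,ω), renormalized = (-0.0057, 0.7138, -0.0283, -0.6997)

p' = (2.5560, 0.3320, -1.2360)
q' = (-0.0057, 0.7138, -0.0283, -0.6997)
v' = (-1.1120, 0.7936, 1.5776)
ω' = (1.1152, 0.8792, 0.8587)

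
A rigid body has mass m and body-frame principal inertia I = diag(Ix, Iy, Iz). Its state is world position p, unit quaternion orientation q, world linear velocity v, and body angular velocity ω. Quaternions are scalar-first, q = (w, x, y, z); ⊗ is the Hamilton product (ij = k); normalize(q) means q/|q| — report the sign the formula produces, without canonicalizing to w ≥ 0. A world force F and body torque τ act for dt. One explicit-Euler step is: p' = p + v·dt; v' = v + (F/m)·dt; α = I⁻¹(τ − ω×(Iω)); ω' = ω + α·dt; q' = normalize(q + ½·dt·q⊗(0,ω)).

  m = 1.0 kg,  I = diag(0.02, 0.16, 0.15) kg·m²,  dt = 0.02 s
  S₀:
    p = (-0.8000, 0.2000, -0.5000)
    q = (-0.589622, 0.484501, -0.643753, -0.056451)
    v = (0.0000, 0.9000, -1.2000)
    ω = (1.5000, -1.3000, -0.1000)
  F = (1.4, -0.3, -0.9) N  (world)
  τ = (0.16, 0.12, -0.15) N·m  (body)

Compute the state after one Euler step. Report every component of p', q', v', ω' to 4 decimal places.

p' = (-0.8000, 0.2180, -0.5240)
q' = (-0.6052, 0.4755, -0.6363, -0.0525)
v' = (0.0280, 0.8940, -1.2180)
ω' = (1.6613, -1.2874, -0.0836)

a = F/m = (1.4000, -0.3000, -0.9000)
p' = p + v·dt = (-0.8000, 0.2180, -0.5240)
v + (F/m)dt = (0.0280, 0.8940, -1.2180)
gyro term ω×Iω = (-0.0013, 0.0195, -0.2730)
angular accel α = (8.0650, 0.6281, 0.8200)
ω + α·dt = (1.6613, -1.2874, -0.0836)
2q̇ = q⊗(0,ω) = (-1.5692755, -0.8934440, 0.7302822, 0.3947404)
q + ½dt·q⊗(0,ω), renormalized = (-0.6052, 0.4755, -0.6363, -0.0525)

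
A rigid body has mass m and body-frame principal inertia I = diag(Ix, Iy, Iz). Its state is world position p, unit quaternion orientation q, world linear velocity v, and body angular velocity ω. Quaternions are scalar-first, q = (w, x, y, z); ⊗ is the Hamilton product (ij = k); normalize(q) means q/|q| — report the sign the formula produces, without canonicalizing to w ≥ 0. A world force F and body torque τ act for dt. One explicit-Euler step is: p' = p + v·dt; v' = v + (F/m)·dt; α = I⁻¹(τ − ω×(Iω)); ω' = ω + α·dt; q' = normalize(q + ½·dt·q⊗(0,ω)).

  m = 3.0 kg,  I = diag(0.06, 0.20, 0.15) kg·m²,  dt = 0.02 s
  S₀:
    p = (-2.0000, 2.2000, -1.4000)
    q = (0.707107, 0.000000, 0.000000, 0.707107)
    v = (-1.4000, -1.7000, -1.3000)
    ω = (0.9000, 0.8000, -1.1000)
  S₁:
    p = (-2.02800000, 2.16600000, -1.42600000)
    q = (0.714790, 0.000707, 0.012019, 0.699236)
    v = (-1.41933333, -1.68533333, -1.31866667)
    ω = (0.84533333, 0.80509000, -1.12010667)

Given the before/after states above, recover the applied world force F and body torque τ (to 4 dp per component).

F = (-2.9000, 2.2000, -2.8000)
τ = (-0.1200, 0.1400, -0.0500)

v₁ − v₀ = (-0.01933333, 0.01466667, -0.01866667)
applied force F = (-2.9000, 2.2000, -2.8000)
ω₁ − ω₀ = (-0.05466667, 0.00509000, -0.02010667)
precession coupling = (0.0440, 0.0891, 0.1008)
τ = I·(Δω/dt) + ω₀×(Iω₀) = (-0.1200, 0.1400, -0.0500)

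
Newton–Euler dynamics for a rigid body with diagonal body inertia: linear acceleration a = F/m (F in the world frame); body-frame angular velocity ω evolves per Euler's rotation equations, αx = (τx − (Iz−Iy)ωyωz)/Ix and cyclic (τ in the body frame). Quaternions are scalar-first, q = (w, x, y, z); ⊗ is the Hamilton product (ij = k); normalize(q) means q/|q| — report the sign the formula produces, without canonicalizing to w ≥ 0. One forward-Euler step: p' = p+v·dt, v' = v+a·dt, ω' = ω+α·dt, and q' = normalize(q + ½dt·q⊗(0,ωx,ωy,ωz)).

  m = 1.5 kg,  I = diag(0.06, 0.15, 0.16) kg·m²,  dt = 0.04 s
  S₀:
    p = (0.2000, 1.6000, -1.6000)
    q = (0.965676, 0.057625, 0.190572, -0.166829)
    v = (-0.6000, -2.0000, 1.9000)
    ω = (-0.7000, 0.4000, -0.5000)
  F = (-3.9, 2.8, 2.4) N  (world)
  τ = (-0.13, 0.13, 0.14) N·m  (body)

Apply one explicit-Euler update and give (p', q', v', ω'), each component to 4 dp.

(τ − ω×Iω)/I = (-2.1333, 1.1000, 1.0325)
new body rate ω' = (-0.7853, 0.4440, -0.4587)
Hamilton product q⊗(0,ω) = (-0.1193058, -0.7045276, 0.5318632, -0.3263876)
updated quaternion q' = (0.9631, 0.0435, 0.2012, -0.1733)
linear accel F/m = (-2.6000, 1.8667, 1.6000)
new position p' = (0.1760, 1.5200, -1.5240)
v + (F/m)dt = (-0.7040, -1.9253, 1.9640)

p' = (0.1760, 1.5200, -1.5240)
q' = (0.9631, 0.0435, 0.2012, -0.1733)
v' = (-0.7040, -1.9253, 1.9640)
ω' = (-0.7853, 0.4440, -0.4587)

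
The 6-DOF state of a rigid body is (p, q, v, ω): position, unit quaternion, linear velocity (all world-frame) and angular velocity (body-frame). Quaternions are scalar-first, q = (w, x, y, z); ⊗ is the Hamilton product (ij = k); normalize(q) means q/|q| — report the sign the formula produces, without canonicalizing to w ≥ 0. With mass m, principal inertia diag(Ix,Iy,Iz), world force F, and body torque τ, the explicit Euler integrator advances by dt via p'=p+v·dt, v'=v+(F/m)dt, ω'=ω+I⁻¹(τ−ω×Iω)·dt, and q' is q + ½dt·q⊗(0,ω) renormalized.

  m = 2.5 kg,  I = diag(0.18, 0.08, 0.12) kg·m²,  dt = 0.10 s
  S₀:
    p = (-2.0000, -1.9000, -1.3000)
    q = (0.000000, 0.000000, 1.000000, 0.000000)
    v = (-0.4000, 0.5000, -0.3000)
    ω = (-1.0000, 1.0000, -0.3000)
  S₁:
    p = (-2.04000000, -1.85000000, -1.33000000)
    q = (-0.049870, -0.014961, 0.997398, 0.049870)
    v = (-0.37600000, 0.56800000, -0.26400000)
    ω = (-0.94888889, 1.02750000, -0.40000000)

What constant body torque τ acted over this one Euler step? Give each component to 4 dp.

τ = (0.0800, 0.0400, -0.0200)

rate change Δω = (0.05111111, 0.02750000, -0.10000000)
precession coupling = (-0.0120, 0.0180, 0.1000)
applied torque τ = (0.0800, 0.0400, -0.0200)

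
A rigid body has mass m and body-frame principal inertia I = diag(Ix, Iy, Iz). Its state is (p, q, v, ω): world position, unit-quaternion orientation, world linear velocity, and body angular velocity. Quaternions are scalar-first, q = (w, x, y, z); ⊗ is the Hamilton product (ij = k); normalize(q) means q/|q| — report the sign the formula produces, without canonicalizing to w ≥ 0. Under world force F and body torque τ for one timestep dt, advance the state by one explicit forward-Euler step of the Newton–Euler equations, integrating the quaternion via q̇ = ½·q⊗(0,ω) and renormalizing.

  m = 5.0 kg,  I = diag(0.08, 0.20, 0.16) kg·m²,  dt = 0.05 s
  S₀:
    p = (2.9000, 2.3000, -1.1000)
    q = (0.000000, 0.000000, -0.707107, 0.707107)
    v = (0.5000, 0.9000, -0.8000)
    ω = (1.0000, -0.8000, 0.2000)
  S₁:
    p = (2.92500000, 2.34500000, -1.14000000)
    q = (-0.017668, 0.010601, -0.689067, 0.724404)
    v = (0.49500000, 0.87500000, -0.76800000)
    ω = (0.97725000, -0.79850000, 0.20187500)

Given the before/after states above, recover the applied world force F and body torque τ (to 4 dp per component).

v₁ − v₀ = (-0.00500000, -0.02500000, 0.03200000)
F = m·Δv/dt = (-0.5000, -2.5000, 3.2000)
Δω = ω₁−ω₀ = (-0.02275000, 0.00150000, 0.00187500)
I·α + gyro = (-0.0300, -0.0100, -0.0900)

F = (-0.5000, -2.5000, 3.2000)
τ = (-0.0300, -0.0100, -0.0900)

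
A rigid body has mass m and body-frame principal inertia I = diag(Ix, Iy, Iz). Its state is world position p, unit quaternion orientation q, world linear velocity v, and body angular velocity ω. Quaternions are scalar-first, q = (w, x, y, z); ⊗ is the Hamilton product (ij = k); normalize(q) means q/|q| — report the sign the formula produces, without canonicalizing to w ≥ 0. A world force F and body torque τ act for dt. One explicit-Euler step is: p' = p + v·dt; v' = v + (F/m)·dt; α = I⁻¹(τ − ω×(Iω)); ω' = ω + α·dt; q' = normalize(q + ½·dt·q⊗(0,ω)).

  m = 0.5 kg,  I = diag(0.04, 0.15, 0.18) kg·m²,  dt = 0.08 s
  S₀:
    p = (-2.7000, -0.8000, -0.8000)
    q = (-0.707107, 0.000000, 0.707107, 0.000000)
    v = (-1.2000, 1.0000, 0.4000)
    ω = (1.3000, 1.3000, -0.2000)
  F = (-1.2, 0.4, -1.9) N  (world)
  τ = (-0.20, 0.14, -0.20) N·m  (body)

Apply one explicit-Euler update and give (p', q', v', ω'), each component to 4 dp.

p' = (-2.7960, -0.7200, -0.7680)
q' = (-0.7418, -0.0423, 0.6685, -0.0310)
v' = (-1.3920, 1.0640, 0.0960)
ω' = (0.9156, 1.3553, -0.3715)

(τ − ω×Iω)/I = (-4.8050, 0.6907, -2.1439)
ω + α·dt = (0.9156, 1.3553, -0.3715)
q⊗(0,ω) = (-0.9192391, -1.0606605, -0.9192391, -0.7778177)
q' = normalize(q + ½dt·q⊗(0,ω)) = (-0.7418, -0.0423, 0.6685, -0.0310)
p + v·dt = (-2.7960, -0.7200, -0.7680)
new velocity v' = (-1.3920, 1.0640, 0.0960)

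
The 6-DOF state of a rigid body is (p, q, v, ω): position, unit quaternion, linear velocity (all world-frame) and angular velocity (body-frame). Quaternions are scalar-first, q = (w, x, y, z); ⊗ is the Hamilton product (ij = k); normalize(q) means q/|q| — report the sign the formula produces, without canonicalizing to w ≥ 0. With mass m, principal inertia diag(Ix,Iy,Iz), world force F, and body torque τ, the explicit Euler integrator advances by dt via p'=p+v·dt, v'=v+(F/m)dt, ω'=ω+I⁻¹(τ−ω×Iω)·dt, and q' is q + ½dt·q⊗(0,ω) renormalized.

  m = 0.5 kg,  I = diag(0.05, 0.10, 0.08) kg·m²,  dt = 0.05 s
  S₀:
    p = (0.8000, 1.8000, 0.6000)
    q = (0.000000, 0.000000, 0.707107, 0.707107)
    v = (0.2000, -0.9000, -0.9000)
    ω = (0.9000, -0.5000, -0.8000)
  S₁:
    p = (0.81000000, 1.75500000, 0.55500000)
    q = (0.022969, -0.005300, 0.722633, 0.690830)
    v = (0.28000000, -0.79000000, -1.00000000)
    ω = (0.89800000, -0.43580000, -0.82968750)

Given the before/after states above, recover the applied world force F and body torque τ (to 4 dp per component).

F = (0.8000, 1.1000, -1.0000)
τ = (-0.0100, 0.1500, -0.0700)

ω₁ − ω₀ = (-0.00200000, 0.06420000, -0.02968750)
gyro term ω₀×Iω₀ = (-0.0080, 0.0216, -0.0225)
τ = I·(Δω/dt) + ω₀×(Iω₀) = (-0.0100, 0.1500, -0.0700)
velocity change Δv = (0.08000000, 0.11000000, -0.10000000)
F = m·Δv/dt = (0.8000, 1.1000, -1.0000)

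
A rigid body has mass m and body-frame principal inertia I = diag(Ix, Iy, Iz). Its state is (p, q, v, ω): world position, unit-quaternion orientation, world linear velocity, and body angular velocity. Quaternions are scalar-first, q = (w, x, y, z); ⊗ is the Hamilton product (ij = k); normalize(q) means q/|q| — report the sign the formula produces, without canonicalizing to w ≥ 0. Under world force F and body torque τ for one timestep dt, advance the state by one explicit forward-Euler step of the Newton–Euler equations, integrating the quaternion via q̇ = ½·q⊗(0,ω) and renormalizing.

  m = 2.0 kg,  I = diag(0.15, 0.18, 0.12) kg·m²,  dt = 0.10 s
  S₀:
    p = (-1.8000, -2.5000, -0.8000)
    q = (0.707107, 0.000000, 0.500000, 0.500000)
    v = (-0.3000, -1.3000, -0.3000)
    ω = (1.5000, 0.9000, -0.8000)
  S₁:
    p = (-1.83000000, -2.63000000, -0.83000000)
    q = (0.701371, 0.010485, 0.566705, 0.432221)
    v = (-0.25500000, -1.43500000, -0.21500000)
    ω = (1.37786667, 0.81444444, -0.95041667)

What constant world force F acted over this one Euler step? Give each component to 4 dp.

Δv = v₁−v₀ = (0.04500000, -0.13500000, 0.08500000)
m·(v₁−v₀)/dt = (0.9000, -2.7000, 1.7000)

F = (0.9000, -2.7000, 1.7000)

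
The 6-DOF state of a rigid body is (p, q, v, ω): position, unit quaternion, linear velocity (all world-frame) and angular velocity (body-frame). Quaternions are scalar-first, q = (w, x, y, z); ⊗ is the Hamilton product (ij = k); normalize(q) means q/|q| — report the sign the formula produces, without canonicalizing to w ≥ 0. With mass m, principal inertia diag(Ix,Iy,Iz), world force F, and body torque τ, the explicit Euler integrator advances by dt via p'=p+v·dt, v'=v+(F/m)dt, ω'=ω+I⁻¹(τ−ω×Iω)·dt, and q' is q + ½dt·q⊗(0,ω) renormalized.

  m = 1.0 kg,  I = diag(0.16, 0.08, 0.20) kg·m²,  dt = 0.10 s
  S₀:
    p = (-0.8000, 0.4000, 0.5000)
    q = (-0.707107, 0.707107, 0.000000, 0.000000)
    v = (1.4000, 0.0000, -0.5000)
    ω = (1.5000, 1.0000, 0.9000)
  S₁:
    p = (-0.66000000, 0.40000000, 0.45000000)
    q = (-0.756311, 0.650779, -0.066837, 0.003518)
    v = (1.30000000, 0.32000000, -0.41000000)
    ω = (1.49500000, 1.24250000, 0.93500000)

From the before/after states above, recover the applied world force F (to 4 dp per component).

F = (-1.0000, 3.2000, 0.9000)

Δv = v₁−v₀ = (-0.10000000, 0.32000000, 0.09000000)
F = m·Δv/dt = (-1.0000, 3.2000, 0.9000)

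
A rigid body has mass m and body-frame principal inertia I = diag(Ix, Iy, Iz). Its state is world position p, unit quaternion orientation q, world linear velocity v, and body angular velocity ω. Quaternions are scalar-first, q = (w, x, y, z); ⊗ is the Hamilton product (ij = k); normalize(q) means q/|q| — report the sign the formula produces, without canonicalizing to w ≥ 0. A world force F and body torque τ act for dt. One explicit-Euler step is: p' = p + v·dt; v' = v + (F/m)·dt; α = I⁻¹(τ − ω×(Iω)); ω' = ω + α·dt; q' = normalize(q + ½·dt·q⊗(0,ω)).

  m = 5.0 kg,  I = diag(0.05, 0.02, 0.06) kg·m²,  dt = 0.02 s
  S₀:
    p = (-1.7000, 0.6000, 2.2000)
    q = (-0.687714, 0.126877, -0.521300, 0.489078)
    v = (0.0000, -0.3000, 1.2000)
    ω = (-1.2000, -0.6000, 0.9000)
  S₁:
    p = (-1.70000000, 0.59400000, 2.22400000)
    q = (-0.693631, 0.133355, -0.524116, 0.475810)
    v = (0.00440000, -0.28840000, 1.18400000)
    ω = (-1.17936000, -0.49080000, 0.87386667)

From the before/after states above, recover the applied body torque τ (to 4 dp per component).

τ = (0.0300, 0.1200, -0.1000)

ω₁ − ω₀ = (0.02064000, 0.10920000, -0.02613333)
applied torque τ = (0.0300, 0.1200, -0.1000)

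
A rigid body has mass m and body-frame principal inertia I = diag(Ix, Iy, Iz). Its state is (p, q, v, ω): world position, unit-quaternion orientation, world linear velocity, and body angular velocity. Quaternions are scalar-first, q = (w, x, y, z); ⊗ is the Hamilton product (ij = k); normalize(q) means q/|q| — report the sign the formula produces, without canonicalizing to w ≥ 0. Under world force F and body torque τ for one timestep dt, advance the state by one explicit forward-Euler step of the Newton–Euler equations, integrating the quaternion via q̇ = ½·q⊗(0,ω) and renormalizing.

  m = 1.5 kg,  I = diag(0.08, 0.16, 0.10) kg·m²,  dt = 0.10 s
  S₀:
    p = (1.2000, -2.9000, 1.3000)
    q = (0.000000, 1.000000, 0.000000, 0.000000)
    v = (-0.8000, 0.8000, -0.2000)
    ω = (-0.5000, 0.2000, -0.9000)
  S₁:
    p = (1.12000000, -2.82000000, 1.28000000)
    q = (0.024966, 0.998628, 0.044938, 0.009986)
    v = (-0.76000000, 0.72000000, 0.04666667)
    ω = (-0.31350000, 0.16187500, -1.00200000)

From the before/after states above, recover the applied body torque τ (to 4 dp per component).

ω₁ − ω₀ = (0.18650000, -0.03812500, -0.10200000)
gyro term ω₀×Iω₀ = (0.0108, -0.0090, -0.0080)
applied torque τ = (0.1600, -0.0700, -0.1100)

τ = (0.1600, -0.0700, -0.1100)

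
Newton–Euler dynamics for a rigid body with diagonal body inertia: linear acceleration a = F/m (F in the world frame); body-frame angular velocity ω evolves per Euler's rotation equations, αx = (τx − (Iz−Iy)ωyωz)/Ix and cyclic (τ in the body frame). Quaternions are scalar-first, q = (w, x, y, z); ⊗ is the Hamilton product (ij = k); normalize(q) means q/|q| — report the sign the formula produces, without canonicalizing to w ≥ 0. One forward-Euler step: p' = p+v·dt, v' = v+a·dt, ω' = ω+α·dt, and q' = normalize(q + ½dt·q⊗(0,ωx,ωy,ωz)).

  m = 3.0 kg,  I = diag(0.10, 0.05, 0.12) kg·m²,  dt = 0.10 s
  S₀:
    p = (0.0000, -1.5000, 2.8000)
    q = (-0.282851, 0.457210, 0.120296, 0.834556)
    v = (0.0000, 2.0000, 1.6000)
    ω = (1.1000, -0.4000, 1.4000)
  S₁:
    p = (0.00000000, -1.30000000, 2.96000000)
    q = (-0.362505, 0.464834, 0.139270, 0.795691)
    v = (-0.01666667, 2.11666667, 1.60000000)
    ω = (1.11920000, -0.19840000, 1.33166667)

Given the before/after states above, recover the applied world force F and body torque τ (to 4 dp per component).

ω₁ − ω₀ = (0.01920000, 0.20160000, -0.06833333)
I·α + gyro = (-0.0200, 0.0700, -0.0600)
v₁ − v₀ = (-0.01666667, 0.11666667, 0.00000000)
F = m·Δv/dt = (-0.5000, 3.5000, 0.0000)

F = (-0.5000, 3.5000, 0.0000)
τ = (-0.0200, 0.0700, -0.0600)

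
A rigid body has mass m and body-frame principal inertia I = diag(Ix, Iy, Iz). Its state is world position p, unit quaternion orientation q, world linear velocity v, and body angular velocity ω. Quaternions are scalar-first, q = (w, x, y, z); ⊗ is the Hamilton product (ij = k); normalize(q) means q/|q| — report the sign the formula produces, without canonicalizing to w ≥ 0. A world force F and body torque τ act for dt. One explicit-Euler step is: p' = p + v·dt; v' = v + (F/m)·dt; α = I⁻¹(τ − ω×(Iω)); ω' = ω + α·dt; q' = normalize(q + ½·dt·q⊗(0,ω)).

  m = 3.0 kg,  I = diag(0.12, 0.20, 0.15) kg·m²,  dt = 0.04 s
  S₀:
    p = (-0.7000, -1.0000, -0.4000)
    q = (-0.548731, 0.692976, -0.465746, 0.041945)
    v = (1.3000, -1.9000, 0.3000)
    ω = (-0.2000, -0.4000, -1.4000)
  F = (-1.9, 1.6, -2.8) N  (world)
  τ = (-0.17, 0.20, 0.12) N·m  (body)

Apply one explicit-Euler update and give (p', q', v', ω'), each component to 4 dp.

p' = (-0.6480, -1.0760, -0.3880)
q' = (-0.5483, 0.7082, -0.4419, 0.0499)
v' = (1.2747, -1.8787, 0.2627)
ω' = (-0.2473, -0.3583, -1.3697)

gyro term ω×Iω = (-0.0280, -0.0084, 0.0064)
α = I⁻¹(τ − ω×Iω) = (-1.1833, 1.0420, 0.7573)
new body rate ω' = (-0.2473, -0.3583, -1.3697)
2q̇ = q⊗(0,ω) = (0.0110198, 0.7785686, 1.1812698, 0.3978838)
q' = normalize(q + ½dt·q⊗(0,ω)) = (-0.5483, 0.7082, -0.4419, 0.0499)
p' = p + v·dt = (-0.6480, -1.0760, -0.3880)
new velocity v' = (1.2747, -1.8787, 0.2627)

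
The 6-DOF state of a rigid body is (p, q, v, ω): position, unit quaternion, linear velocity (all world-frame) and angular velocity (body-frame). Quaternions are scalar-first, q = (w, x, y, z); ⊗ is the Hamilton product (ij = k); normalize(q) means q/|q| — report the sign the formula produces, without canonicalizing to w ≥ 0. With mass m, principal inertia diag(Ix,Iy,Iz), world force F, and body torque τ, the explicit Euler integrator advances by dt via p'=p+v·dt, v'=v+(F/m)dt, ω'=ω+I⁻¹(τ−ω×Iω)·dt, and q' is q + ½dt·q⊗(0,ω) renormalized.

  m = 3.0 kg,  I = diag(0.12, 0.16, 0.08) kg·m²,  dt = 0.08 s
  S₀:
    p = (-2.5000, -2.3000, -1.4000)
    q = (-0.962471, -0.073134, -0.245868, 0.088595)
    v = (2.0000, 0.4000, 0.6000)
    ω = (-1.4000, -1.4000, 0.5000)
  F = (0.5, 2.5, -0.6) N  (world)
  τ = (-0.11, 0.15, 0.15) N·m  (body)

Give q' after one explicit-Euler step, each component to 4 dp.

q' = (-0.9788, -0.0191, -0.1948, 0.0595)

2q̇ = q⊗(0,ω) = (-0.4909003, 1.3485584, 1.2599934, -0.7230631)
q + ½dt·q⊗(0,ω), renormalized = (-0.9788, -0.0191, -0.1948, 0.0595)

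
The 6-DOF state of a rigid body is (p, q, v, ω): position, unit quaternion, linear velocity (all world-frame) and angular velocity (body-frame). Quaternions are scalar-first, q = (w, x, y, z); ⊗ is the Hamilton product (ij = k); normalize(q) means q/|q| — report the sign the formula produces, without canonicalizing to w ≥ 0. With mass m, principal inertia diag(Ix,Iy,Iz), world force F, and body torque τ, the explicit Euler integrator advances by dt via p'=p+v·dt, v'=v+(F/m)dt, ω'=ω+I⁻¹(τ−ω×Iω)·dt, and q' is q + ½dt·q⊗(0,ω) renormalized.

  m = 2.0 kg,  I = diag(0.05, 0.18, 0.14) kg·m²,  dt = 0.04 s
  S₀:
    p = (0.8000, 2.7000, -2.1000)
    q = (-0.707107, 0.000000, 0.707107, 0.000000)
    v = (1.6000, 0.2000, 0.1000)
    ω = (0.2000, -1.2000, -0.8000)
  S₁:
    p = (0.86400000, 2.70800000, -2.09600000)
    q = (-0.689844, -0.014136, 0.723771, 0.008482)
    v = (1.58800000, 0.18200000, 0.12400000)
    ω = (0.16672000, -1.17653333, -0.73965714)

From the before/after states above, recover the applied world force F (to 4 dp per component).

velocity change Δv = (-0.01200000, -0.01800000, 0.02400000)
F = m·Δv/dt = (-0.6000, -0.9000, 1.2000)

F = (-0.6000, -0.9000, 1.2000)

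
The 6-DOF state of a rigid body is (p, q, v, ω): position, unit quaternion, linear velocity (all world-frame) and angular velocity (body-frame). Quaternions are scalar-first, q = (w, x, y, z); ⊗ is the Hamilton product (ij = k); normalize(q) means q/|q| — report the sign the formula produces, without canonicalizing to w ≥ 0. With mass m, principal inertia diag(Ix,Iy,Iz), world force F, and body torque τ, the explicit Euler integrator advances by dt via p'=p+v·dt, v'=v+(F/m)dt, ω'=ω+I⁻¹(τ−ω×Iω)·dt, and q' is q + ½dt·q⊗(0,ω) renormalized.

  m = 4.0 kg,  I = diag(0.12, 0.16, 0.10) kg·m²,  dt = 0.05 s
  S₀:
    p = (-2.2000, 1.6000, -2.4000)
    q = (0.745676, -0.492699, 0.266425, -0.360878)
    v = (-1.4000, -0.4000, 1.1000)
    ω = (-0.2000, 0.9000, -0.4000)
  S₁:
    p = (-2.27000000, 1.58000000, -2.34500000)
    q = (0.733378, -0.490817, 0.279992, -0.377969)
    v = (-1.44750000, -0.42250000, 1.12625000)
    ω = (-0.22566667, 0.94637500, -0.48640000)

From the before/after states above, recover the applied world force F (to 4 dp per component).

F = (-3.8000, -1.8000, 2.1000)

Δv = v₁−v₀ = (-0.04750000, -0.02250000, 0.02625000)
F = m·Δv/dt = (-3.8000, -1.8000, 2.1000)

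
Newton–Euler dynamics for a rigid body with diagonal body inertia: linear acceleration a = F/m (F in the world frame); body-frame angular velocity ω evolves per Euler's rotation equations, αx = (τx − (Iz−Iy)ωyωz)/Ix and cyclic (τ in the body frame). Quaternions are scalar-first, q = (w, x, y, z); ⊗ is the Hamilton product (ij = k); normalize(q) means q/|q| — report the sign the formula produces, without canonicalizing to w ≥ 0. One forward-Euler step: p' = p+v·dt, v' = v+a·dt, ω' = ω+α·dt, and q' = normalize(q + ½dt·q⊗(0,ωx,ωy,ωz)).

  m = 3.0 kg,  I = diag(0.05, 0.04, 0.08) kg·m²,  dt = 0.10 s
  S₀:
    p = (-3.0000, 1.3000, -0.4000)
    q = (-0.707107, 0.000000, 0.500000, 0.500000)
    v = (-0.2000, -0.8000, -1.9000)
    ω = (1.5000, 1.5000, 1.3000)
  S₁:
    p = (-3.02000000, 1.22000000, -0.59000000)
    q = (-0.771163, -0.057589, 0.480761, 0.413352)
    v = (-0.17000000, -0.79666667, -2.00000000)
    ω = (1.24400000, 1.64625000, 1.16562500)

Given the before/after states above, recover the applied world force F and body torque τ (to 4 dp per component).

F = (0.9000, 0.1000, -3.0000)
τ = (-0.0500, 0.0000, -0.1300)

Δv = v₁−v₀ = (0.03000000, 0.00333333, -0.10000000)
applied force F = (0.9000, 0.1000, -3.0000)
Δω = ω₁−ω₀ = (-0.25600000, 0.14625000, -0.13437500)
gyro term ω₀×Iω₀ = (0.0780, -0.0585, -0.0225)
applied torque τ = (-0.0500, 0.0000, -0.1300)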